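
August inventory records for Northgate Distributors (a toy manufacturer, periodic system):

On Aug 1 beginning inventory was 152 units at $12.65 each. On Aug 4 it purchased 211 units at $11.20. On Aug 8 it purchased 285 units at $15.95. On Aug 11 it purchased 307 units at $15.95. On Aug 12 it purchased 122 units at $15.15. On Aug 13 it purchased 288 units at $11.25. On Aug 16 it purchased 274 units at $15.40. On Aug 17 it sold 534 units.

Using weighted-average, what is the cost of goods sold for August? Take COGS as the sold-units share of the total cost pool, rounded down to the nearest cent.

COGS = $7,505.42

Aug 17, sell 534: 534/1639 × $23,036.30 → $7,505.42
Ending inventory (cost pool remaining) = $15,530.88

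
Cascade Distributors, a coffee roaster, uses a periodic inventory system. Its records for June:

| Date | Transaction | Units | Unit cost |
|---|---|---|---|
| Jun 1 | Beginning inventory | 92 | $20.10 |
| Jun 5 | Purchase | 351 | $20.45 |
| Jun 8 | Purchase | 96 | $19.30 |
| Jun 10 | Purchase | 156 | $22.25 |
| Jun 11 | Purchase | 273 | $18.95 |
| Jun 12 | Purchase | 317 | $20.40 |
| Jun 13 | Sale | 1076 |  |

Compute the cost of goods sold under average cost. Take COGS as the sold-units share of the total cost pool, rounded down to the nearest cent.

COGS = $21,763.75

Jun 13, sell 1076: 1076/1285 × $25,991.10 → $21,763.75
Ending inventory (cost pool remaining) = $4,227.35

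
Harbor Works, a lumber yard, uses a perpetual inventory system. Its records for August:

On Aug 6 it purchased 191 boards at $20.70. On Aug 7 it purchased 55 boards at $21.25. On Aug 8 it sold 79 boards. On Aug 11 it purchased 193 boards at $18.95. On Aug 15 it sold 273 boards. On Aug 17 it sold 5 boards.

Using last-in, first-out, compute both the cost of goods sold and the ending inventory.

COGS = $7,082.40; ending inventory = $1,697.40

Aug 8, 79 sold [LIFO — newest first]: 55 @ $21.25 + 24 @ $20.70 = $1,665.55
Aug 15, 273 sold [LIFO — newest first]: 193 @ $18.95 + 80 @ $20.70 = $5,313.35
Aug 17, 5 sold [LIFO — newest first]: 5 @ $20.70 = $103.50
Total COGS = $1,665.55 + $5,313.35 + $103.50 = $7,082.40
Ending inventory: 82 @ $20.70 = $1,697.40
Check: goods available $8,779.80 = COGS $7,082.40 + ending $1,697.40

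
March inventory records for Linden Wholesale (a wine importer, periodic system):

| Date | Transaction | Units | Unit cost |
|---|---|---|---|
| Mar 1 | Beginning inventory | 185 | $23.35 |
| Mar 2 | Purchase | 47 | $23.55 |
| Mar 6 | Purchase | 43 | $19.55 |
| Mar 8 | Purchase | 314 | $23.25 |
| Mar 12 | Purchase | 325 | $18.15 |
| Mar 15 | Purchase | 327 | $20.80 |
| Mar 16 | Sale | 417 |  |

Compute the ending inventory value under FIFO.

Mar 16, 417 sold [FIFO — oldest first]: 185 @ $23.35 + 47 @ $23.55 + 43 @ $19.55 + 142 @ $23.25 = $9,568.75
Ending inventory: 172 @ $23.25 + 325 @ $18.15 + 327 @ $20.80 = $16,699.35
Check: goods available $26,268.10 = COGS $9,568.75 + ending $16,699.35

Ending inventory = $16,699.35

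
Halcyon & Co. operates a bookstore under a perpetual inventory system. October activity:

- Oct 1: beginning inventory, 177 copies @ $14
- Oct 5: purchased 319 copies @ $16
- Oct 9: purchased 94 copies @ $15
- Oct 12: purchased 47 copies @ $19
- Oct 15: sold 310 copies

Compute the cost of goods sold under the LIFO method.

COGS = $5,007

Oct 15, 310 sold [LIFO — newest first]: 47 @ $19 + 94 @ $15 + 169 @ $16 = $5,007
Ending inventory: 177 @ $14 + 150 @ $16 = $4,878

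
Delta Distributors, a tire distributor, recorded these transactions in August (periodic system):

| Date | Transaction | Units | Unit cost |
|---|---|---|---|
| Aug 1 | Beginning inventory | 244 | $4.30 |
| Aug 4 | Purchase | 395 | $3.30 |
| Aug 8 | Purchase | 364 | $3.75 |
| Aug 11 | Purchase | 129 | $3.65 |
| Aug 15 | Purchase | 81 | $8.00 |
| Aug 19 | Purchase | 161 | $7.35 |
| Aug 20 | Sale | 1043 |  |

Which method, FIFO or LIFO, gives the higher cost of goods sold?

LIFO

FIFO COGS: 244 @ $4.30 + 395 @ $3.30 + 364 @ $3.75 + 40 @ $3.65 = $3,863.70
LIFO COGS: 161 @ $7.35 + 81 @ $8.00 + 129 @ $3.65 + 364 @ $3.75 + 308 @ $3.30 = $4,683.60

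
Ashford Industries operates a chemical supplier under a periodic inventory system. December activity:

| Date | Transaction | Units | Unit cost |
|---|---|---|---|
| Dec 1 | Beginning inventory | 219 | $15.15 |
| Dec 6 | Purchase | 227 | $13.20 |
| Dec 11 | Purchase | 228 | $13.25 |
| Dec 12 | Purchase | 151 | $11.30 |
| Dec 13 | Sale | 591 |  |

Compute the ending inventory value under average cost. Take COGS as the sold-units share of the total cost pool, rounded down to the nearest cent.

Ending inventory = $3,131.79

Dec 13, sell 591: 591/825 × $11,041.55 → $7,909.76
Ending inventory (cost pool remaining) = $3,131.79
Check: goods available $11,041.55 = COGS $7,909.76 + ending $3,131.79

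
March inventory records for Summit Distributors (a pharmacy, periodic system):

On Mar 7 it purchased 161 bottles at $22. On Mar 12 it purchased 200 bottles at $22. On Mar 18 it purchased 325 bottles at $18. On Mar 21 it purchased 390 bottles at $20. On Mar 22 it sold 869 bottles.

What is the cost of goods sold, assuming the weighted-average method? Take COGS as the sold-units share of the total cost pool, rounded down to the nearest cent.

Mar 22, sell 869: 869/1076 × $21,592.00 → $17,438.14
Ending inventory (cost pool remaining) = $4,153.86
Check: goods available $21,592.00 = COGS $17,438.14 + ending $4,153.86

COGS = $17,438.14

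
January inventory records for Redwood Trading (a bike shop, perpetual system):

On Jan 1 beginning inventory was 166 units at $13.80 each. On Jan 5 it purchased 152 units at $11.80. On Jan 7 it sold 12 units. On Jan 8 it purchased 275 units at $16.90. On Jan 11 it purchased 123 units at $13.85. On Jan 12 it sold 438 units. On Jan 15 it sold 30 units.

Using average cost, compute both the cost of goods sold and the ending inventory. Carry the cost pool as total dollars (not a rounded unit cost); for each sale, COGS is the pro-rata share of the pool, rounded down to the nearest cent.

After Jan 1: 166 on hand, pool $2,290.80 (≈ $13.8000 each)
After Jan 5: 318 on hand, pool $4,084.40 (≈ $12.8440 each)
Jan 7, sell 12: 12/318 × $4,084.40 → $154.12
After Jan 8: 581 on hand, pool $8,577.78 (≈ $14.7638 each)
After Jan 11: 704 on hand, pool $10,281.33 (≈ $14.6042 each)
Jan 12, sell 438: 438/704 × $10,281.33 → $6,396.62
Jan 15, sell 30: 30/266 × $3,884.71 → $438.12
Total COGS = $154.12 + $6,396.62 + $438.12 = $6,988.86
Ending inventory (cost pool remaining) = $3,446.59
Check: goods available $10,435.45 = COGS $6,988.86 + ending $3,446.59

COGS = $6,988.86; ending inventory = $3,446.59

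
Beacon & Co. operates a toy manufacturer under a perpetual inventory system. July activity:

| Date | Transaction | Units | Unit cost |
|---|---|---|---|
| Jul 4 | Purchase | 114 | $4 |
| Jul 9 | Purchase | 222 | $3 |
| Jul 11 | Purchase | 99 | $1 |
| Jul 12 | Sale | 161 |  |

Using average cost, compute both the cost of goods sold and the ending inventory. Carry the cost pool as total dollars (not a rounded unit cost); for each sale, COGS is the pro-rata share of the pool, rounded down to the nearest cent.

COGS = $451.91; ending inventory = $769.09

After Jul 4: 114 on hand, pool $456.00 (≈ $4.0000 each)
After Jul 9: 336 on hand, pool $1,122.00 (≈ $3.3393 each)
After Jul 11: 435 on hand, pool $1,221.00 (≈ $2.8069 each)
Jul 12, sell 161: 161/435 × $1,221.00 → $451.91
Ending inventory (cost pool remaining) = $769.09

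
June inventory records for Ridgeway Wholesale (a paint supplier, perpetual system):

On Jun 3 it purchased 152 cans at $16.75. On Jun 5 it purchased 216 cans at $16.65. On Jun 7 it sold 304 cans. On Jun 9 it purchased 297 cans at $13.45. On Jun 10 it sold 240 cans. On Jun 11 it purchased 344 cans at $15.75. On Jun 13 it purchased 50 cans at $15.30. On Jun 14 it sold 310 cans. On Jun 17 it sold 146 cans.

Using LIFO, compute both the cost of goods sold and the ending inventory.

COGS = $15,331.80; ending inventory = $988.25

Jun 7, 304 sold [LIFO — newest first]: 216 @ $16.65 + 88 @ $16.75 = $5,070.40
Jun 10, 240 sold [LIFO — newest first]: 240 @ $13.45 = $3,228.00
Jun 14, 310 sold [LIFO — newest first]: 50 @ $15.30 + 260 @ $15.75 = $4,860.00
Jun 17, 146 sold [LIFO — newest first]: 84 @ $15.75 + 57 @ $13.45 + 5 @ $16.75 = $2,173.40
Total COGS = $5,070.40 + $3,228.00 + $4,860.00 + $2,173.40 = $15,331.80
Ending inventory: 59 @ $16.75 = $988.25
Check: goods available $16,320.05 = COGS $15,331.80 + ending $988.25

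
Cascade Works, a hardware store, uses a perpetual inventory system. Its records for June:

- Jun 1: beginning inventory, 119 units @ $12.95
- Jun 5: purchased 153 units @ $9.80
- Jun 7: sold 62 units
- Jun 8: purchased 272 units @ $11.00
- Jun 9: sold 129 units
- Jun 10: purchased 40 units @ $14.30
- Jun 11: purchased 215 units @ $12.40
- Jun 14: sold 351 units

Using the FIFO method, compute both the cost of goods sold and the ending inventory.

Jun 7, 62 sold [FIFO — oldest first]: 62 @ $12.95 = $802.90
Jun 9, 129 sold [FIFO — oldest first]: 57 @ $12.95 + 72 @ $9.80 = $1,443.75
Jun 14, 351 sold [FIFO — oldest first]: 81 @ $9.80 + 270 @ $11.00 = $3,763.80
Total COGS = $802.90 + $1,443.75 + $3,763.80 = $6,010.45
Ending inventory: 2 @ $11.00 + 40 @ $14.30 + 215 @ $12.40 = $3,260.00

COGS = $6,010.45; ending inventory = $3,260.00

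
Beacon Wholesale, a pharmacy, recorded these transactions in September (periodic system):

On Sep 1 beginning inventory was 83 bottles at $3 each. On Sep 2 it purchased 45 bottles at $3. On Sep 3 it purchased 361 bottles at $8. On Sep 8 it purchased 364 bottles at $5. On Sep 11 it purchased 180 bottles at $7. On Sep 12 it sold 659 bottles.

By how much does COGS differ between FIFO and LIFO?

$122

FIFO COGS: 83 @ $3 + 45 @ $3 + 361 @ $8 + 170 @ $5 = $4,122
LIFO COGS: 180 @ $7 + 364 @ $5 + 115 @ $8 = $4,000
Difference = |$4,122 − $4,000| = $122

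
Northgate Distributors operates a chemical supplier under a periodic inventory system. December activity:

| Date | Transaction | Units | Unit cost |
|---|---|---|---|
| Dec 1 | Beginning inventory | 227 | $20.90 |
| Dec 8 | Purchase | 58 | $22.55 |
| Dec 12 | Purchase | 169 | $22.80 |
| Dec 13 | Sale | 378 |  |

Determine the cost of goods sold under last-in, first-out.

COGS = $8,317.00

Dec 13, 378 sold [LIFO — newest first]: 169 @ $22.80 + 58 @ $22.55 + 151 @ $20.90 = $8,317.00
Ending inventory: 76 @ $20.90 = $1,588.40
Check: goods available $9,905.40 = COGS $8,317.00 + ending $1,588.40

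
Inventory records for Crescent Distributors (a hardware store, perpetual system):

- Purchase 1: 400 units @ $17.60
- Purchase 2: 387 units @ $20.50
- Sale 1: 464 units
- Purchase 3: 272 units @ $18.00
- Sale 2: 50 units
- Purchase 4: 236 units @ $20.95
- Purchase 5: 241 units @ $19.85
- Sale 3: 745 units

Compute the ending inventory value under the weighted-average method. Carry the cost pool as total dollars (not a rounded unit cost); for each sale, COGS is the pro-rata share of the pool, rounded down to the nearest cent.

After Purchase 1: 400 on hand, pool $7,040.00 (≈ $17.6000 each)
After Purchase 2: 787 on hand, pool $14,973.50 (≈ $19.0260 each)
Sale 1, sell 464: 464/787 × $14,973.50 → $8,828.08
After Purchase 3: 595 on hand, pool $11,041.42 (≈ $18.5570 each)
Sale 2, sell 50: 50/595 × $11,041.42 → $927.85
After Purchase 4: 781 on hand, pool $15,057.77 (≈ $19.2801 each)
After Purchase 5: 1022 on hand, pool $19,841.62 (≈ $19.4145 each)
Sale 3, sell 745: 745/1022 × $19,841.62 → $14,463.80
Total COGS = $8,828.08 + $927.85 + $14,463.80 = $24,219.73
Ending inventory (cost pool remaining) = $5,377.82
Check: goods available $29,597.55 = COGS $24,219.73 + ending $5,377.82

Ending inventory = $5,377.82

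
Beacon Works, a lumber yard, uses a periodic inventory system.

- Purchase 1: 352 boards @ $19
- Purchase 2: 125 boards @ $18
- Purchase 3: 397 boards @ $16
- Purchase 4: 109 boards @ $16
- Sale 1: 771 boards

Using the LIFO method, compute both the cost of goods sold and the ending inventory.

COGS = $13,006; ending inventory = $4,028

Sale 1 (771) [LIFO — newest first]: 109 @ $16 + 397 @ $16 + 125 @ $18 + 140 @ $19 = $13,006
Ending inventory: 212 @ $19 = $4,028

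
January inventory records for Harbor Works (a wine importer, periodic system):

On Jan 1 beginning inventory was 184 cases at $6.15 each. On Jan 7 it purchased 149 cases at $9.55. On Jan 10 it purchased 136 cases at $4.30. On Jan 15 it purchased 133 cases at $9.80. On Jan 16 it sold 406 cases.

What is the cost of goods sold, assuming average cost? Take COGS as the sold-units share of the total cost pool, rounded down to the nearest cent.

COGS = $2,996.27

Jan 16, sell 406: 406/602 × $4,442.75 → $2,996.27
Ending inventory (cost pool remaining) = $1,446.48
Check: goods available $4,442.75 = COGS $2,996.27 + ending $1,446.48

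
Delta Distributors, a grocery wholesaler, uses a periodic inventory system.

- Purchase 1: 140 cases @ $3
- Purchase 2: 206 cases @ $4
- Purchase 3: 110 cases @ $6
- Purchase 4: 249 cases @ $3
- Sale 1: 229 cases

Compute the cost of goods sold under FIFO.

COGS = $776

Sale 1 (229) [FIFO — oldest first]: 140 @ $3 + 89 @ $4 = $776
Ending inventory: 117 @ $4 + 110 @ $6 + 249 @ $3 = $1,875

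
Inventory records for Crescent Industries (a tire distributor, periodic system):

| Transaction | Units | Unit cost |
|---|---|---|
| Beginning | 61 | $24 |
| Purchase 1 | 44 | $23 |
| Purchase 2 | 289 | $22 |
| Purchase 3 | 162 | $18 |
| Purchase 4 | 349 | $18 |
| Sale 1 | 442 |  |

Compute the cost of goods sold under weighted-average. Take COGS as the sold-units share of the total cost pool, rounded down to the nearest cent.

COGS = $8,806.78

Sale 1, sell 442: 442/905 × $18,032.00 → $8,806.78
Ending inventory (cost pool remaining) = $9,225.22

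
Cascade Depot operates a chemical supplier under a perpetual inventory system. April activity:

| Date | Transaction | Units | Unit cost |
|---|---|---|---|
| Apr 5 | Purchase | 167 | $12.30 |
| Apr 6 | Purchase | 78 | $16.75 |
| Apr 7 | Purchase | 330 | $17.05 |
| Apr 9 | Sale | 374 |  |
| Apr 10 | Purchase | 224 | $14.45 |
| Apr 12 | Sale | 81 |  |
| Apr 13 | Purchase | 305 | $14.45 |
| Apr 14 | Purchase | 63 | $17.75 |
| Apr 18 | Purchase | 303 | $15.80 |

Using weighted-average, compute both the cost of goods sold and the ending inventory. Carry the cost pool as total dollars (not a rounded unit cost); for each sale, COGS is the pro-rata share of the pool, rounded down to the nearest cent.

COGS = $7,061.16; ending inventory = $15,475.64

After Apr 5: 167 on hand, pool $2,054.10 (≈ $12.3000 each)
After Apr 6: 245 on hand, pool $3,360.60 (≈ $13.7167 each)
After Apr 7: 575 on hand, pool $8,987.10 (≈ $15.6297 each)
Apr 9, sell 374: 374/575 × $8,987.10 → $5,845.52
After Apr 10: 425 on hand, pool $6,378.38 (≈ $15.0080 each)
Apr 12, sell 81: 81/425 × $6,378.38 → $1,215.64
After Apr 13: 649 on hand, pool $9,569.99 (≈ $14.7457 each)
After Apr 14: 712 on hand, pool $10,688.24 (≈ $15.0116 each)
After Apr 18: 1015 on hand, pool $15,475.64 (≈ $15.2469 each)
Total COGS = $5,845.52 + $1,215.64 = $7,061.16
Ending inventory (cost pool remaining) = $15,475.64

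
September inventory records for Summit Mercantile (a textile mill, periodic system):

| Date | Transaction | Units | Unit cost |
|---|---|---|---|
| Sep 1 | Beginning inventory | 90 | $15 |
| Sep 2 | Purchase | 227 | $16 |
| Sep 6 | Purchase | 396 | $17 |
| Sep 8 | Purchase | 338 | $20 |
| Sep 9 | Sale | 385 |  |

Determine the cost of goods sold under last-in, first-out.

Sep 9, 385 sold [LIFO — newest first]: 338 @ $20 + 47 @ $17 = $7,559
Ending inventory: 90 @ $15 + 227 @ $16 + 349 @ $17 = $10,915
Check: goods available $18,474 = COGS $7,559 + ending $10,915

COGS = $7,559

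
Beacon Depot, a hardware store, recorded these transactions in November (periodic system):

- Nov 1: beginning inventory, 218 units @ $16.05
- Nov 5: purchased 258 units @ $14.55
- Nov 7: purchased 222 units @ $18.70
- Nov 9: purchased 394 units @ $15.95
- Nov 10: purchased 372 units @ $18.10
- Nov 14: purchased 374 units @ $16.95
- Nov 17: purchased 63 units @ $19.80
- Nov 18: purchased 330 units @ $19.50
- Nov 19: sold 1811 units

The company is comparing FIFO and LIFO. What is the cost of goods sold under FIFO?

COGS = $30,303.35

FIFO COGS: 218 @ $16.05 + 258 @ $14.55 + 222 @ $18.70 + 394 @ $15.95 + 372 @ $18.10 + 347 @ $16.95 = $30,303.35
LIFO COGS: 330 @ $19.50 + 63 @ $19.80 + 374 @ $16.95 + 372 @ $18.10 + 394 @ $15.95 + 222 @ $18.70 + 56 @ $14.55 = $32,005.40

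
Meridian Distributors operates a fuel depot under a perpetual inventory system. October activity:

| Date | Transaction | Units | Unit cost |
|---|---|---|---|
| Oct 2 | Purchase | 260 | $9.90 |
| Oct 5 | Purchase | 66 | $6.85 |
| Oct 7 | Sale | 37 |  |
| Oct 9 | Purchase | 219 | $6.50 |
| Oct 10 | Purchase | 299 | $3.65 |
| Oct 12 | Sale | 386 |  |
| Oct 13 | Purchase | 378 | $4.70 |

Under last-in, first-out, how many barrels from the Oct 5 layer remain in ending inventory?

29

Oct 7, 37 sold [LIFO — newest first]: 37 @ $6.85 = $253.45
Oct 12, 386 sold [LIFO — newest first]: 299 @ $3.65 + 87 @ $6.50 = $1,656.85
Total COGS = $253.45 + $1,656.85 = $1,910.30
Ending inventory: 260 @ $9.90 + 29 @ $6.85 + 132 @ $6.50 + 378 @ $4.70 = $5,407.25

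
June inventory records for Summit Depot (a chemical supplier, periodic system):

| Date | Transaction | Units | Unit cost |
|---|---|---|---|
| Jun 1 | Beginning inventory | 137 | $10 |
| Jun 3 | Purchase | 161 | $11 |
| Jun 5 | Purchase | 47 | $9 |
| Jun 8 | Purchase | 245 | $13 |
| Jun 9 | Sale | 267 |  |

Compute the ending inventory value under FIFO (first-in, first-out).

Ending inventory = $3,949

Jun 9, 267 sold [FIFO — oldest first]: 137 @ $10 + 130 @ $11 = $2,800
Ending inventory: 31 @ $11 + 47 @ $9 + 245 @ $13 = $3,949
Check: goods available $6,749 = COGS $2,800 + ending $3,949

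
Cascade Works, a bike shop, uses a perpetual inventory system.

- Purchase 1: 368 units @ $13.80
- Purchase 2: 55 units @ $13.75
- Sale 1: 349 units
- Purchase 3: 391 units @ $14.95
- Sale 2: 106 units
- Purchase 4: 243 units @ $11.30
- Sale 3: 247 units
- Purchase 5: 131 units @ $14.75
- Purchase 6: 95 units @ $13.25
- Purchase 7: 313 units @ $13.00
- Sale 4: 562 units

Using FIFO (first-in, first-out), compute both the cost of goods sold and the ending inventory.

Sale 1 (349) [FIFO — oldest first]: 349 @ $13.80 = $4,816.20
Sale 2 (106) [FIFO — oldest first]: 19 @ $13.80 + 55 @ $13.75 + 32 @ $14.95 = $1,496.85
Sale 3 (247) [FIFO — oldest first]: 247 @ $14.95 = $3,692.65
Sale 4 (562) [FIFO — oldest first]: 112 @ $14.95 + 243 @ $11.30 + 131 @ $14.75 + 76 @ $13.25 = $7,359.55
Total COGS = $4,816.20 + $1,496.85 + $3,692.65 + $7,359.55 = $17,365.25
Ending inventory: 19 @ $13.25 + 313 @ $13.00 = $4,320.75
Check: goods available $21,686.00 = COGS $17,365.25 + ending $4,320.75

COGS = $17,365.25; ending inventory = $4,320.75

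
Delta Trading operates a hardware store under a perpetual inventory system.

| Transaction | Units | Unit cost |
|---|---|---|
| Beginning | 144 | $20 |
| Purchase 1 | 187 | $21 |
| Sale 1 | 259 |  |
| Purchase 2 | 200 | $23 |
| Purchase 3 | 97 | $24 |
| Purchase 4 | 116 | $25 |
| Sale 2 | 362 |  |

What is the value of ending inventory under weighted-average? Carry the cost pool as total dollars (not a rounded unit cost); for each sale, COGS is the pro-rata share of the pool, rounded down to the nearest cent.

Ending inventory = $2,867.98

After Beginning: 144 on hand, pool $2,880.00 (≈ $20.0000 each)
After Purchase 1: 331 on hand, pool $6,807.00 (≈ $20.5650 each)
Sale 1, sell 259: 259/331 × $6,807.00 → $5,326.32
After Purchase 2: 272 on hand, pool $6,080.68 (≈ $22.3554 each)
After Purchase 3: 369 on hand, pool $8,408.68 (≈ $22.7878 each)
After Purchase 4: 485 on hand, pool $11,308.68 (≈ $23.3169 each)
Sale 2, sell 362: 362/485 × $11,308.68 → $8,440.70
Total COGS = $5,326.32 + $8,440.70 = $13,767.02
Ending inventory (cost pool remaining) = $2,867.98
Check: goods available $16,635.00 = COGS $13,767.02 + ending $2,867.98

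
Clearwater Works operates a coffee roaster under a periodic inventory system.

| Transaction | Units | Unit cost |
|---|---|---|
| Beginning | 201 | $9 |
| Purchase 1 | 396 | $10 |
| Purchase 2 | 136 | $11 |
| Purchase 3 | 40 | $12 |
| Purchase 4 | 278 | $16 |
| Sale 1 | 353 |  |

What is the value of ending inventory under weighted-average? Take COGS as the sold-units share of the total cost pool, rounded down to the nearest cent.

Ending inventory = $8,097.73

Sale 1, sell 353: 353/1051 × $12,193.00 → $4,095.27
Ending inventory (cost pool remaining) = $8,097.73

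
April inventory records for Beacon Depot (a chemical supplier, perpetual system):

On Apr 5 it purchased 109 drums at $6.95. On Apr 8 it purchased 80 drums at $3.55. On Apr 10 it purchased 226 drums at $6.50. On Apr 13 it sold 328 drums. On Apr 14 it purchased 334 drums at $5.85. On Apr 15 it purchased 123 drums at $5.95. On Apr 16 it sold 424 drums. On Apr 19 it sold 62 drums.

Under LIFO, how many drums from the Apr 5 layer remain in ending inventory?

Apr 13, 328 sold [LIFO — newest first]: 226 @ $6.50 + 80 @ $3.55 + 22 @ $6.95 = $1,905.90
Apr 16, 424 sold [LIFO — newest first]: 123 @ $5.95 + 301 @ $5.85 = $2,492.70
Apr 19, 62 sold [LIFO — newest first]: 33 @ $5.85 + 29 @ $6.95 = $394.60
Total COGS = $1,905.90 + $2,492.70 + $394.60 = $4,793.20
Ending inventory: 58 @ $6.95 = $403.10

58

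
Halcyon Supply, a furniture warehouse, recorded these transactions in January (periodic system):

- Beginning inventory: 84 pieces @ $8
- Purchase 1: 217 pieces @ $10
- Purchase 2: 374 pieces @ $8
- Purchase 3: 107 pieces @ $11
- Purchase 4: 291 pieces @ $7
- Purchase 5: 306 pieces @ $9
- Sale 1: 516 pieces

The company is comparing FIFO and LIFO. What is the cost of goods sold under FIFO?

FIFO COGS: 84 @ $8 + 217 @ $10 + 215 @ $8 = $4,562
LIFO COGS: 306 @ $9 + 210 @ $7 = $4,224

COGS = $4,562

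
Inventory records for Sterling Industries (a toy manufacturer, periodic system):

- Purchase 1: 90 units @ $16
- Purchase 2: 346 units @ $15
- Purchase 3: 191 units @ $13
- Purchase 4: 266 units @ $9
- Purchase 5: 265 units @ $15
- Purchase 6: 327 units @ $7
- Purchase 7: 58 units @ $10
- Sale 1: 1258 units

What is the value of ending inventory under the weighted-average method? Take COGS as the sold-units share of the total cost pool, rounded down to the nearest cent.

Ending inventory = $3,389.53

Sale 1, sell 1258: 1258/1543 × $18,351.00 → $14,961.47
Ending inventory (cost pool remaining) = $3,389.53
Check: goods available $18,351.00 = COGS $14,961.47 + ending $3,389.53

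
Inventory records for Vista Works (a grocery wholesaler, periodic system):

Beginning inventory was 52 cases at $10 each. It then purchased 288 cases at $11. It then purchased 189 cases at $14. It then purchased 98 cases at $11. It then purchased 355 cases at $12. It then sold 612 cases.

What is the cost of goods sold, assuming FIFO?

COGS = $7,247

Sale 1 (612) [FIFO — oldest first]: 52 @ $10 + 288 @ $11 + 189 @ $14 + 83 @ $11 = $7,247
Ending inventory: 15 @ $11 + 355 @ $12 = $4,425
Check: goods available $11,672 = COGS $7,247 + ending $4,425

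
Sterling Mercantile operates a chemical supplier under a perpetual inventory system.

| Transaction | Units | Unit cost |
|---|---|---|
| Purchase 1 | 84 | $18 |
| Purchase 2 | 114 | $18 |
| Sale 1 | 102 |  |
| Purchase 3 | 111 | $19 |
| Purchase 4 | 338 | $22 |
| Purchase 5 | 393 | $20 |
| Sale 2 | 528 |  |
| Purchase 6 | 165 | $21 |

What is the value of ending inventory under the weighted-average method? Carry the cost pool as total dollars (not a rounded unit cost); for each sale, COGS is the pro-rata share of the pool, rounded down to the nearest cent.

Ending inventory = $11,828.04

After Purchase 1: 84 on hand, pool $1,512.00 (≈ $18.0000 each)
After Purchase 2: 198 on hand, pool $3,564.00 (≈ $18.0000 each)
Sale 1, sell 102: 102/198 × $3,564.00 → $1,836.00
After Purchase 3: 207 on hand, pool $3,837.00 (≈ $18.5362 each)
After Purchase 4: 545 on hand, pool $11,273.00 (≈ $20.6844 each)
After Purchase 5: 938 on hand, pool $19,133.00 (≈ $20.3977 each)
Sale 2, sell 528: 528/938 × $19,133.00 → $10,769.96
After Purchase 6: 575 on hand, pool $11,828.04 (≈ $20.5705 each)
Total COGS = $1,836.00 + $10,769.96 = $12,605.96
Ending inventory (cost pool remaining) = $11,828.04
Check: goods available $24,434.00 = COGS $12,605.96 + ending $11,828.04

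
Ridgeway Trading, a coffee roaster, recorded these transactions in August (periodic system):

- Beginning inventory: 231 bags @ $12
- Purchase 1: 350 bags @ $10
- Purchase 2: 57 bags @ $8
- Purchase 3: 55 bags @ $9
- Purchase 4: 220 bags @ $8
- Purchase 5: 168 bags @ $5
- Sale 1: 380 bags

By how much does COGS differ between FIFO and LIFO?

$1,726

FIFO COGS: 231 @ $12 + 149 @ $10 = $4,262
LIFO COGS: 168 @ $5 + 212 @ $8 = $2,536
Difference = |$4,262 − $2,536| = $1,726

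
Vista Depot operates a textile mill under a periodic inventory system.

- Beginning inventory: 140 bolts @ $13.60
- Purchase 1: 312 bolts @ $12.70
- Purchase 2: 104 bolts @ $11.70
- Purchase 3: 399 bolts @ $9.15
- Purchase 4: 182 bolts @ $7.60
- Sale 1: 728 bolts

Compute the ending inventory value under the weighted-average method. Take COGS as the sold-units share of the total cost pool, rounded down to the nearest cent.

Sale 1, sell 728: 728/1137 × $12,117.25 → $7,758.45
Ending inventory (cost pool remaining) = $4,358.80

Ending inventory = $4,358.80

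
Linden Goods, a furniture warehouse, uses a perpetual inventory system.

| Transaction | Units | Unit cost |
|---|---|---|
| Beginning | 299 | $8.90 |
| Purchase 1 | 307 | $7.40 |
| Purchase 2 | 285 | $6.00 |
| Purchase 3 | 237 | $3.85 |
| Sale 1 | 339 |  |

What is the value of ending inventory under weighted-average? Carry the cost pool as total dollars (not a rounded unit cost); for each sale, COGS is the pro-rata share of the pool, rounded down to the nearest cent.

After Beginning: 299 on hand, pool $2,661.10 (≈ $8.9000 each)
After Purchase 1: 606 on hand, pool $4,932.90 (≈ $8.1401 each)
After Purchase 2: 891 on hand, pool $6,642.90 (≈ $7.4556 each)
After Purchase 3: 1128 on hand, pool $7,555.35 (≈ $6.6980 each)
Sale 1, sell 339: 339/1128 × $7,555.35 → $2,270.62
Ending inventory (cost pool remaining) = $5,284.73

Ending inventory = $5,284.73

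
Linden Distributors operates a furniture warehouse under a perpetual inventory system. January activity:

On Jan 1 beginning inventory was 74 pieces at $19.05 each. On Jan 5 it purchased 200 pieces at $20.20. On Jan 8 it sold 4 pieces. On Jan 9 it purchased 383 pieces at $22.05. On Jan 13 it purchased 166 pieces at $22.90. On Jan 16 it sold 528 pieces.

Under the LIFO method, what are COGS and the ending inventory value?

Jan 8, 4 sold [LIFO — newest first]: 4 @ $20.20 = $80.80
Jan 16, 528 sold [LIFO — newest first]: 166 @ $22.90 + 362 @ $22.05 = $11,783.50
Total COGS = $80.80 + $11,783.50 = $11,864.30
Ending inventory: 74 @ $19.05 + 196 @ $20.20 + 21 @ $22.05 = $5,831.95
Check: goods available $17,696.25 = COGS $11,864.30 + ending $5,831.95

COGS = $11,864.30; ending inventory = $5,831.95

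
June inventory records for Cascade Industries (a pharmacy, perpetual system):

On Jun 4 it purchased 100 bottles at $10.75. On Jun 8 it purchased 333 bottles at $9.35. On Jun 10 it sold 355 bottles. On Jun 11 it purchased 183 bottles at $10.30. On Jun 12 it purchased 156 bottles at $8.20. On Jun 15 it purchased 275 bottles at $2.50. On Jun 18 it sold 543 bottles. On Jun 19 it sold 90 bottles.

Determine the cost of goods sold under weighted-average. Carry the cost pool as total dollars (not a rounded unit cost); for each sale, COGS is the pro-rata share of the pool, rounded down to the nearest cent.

COGS = $7,647.42

After Jun 4: 100 on hand, pool $1,075.00 (≈ $10.7500 each)
After Jun 8: 433 on hand, pool $4,188.55 (≈ $9.6733 each)
Jun 10, sell 355: 355/433 × $4,188.55 → $3,434.03
After Jun 11: 261 on hand, pool $2,639.42 (≈ $10.1127 each)
After Jun 12: 417 on hand, pool $3,918.62 (≈ $9.3972 each)
After Jun 15: 692 on hand, pool $4,606.12 (≈ $6.6562 each)
Jun 18, sell 543: 543/692 × $4,606.12 → $3,614.33
Jun 19, sell 90: 90/149 × $991.79 → $599.06
Total COGS = $3,434.03 + $3,614.33 + $599.06 = $7,647.42
Ending inventory (cost pool remaining) = $392.73
Check: goods available $8,040.15 = COGS $7,647.42 + ending $392.73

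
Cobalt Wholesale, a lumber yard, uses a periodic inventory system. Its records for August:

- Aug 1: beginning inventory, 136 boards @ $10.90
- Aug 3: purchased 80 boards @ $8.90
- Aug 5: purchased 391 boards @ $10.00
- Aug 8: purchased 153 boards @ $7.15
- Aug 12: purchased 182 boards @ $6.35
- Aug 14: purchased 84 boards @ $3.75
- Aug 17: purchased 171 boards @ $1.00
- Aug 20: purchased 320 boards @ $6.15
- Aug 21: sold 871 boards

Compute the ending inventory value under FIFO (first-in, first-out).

Aug 21, 871 sold [FIFO — oldest first]: 136 @ $10.90 + 80 @ $8.90 + 391 @ $10.00 + 153 @ $7.15 + 111 @ $6.35 = $7,903.20
Ending inventory: 71 @ $6.35 + 84 @ $3.75 + 171 @ $1.00 + 320 @ $6.15 = $2,904.85
Check: goods available $10,808.05 = COGS $7,903.20 + ending $2,904.85

Ending inventory = $2,904.85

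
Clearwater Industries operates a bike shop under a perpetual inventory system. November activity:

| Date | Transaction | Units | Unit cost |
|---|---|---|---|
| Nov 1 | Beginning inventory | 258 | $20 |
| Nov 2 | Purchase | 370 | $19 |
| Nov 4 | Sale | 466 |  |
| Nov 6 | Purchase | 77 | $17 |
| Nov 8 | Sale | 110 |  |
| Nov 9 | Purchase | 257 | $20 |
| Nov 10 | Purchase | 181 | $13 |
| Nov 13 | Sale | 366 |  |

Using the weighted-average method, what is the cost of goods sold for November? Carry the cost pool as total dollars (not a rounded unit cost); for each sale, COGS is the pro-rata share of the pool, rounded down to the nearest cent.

After Nov 1: 258 on hand, pool $5,160.00 (≈ $20.0000 each)
After Nov 2: 628 on hand, pool $12,190.00 (≈ $19.4108 each)
Nov 4, sell 466: 466/628 × $12,190.00 → $9,045.44
After Nov 6: 239 on hand, pool $4,453.56 (≈ $18.6341 each)
Nov 8, sell 110: 110/239 × $4,453.56 → $2,049.75
After Nov 9: 386 on hand, pool $7,543.81 (≈ $19.5435 each)
After Nov 10: 567 on hand, pool $9,896.81 (≈ $17.4547 each)
Nov 13, sell 366: 366/567 × $9,896.81 → $6,388.41
Total COGS = $9,045.44 + $2,049.75 + $6,388.41 = $17,483.60
Ending inventory (cost pool remaining) = $3,508.40
Check: goods available $20,992.00 = COGS $17,483.60 + ending $3,508.40

COGS = $17,483.60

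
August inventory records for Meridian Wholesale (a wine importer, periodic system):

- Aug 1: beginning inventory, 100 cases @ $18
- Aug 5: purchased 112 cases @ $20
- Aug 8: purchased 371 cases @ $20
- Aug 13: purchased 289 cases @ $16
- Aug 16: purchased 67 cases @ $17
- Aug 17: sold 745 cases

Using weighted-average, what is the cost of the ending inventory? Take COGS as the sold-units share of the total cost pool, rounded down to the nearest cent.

Aug 17, sell 745: 745/939 × $17,223.00 → $13,664.68
Ending inventory (cost pool remaining) = $3,558.32

Ending inventory = $3,558.32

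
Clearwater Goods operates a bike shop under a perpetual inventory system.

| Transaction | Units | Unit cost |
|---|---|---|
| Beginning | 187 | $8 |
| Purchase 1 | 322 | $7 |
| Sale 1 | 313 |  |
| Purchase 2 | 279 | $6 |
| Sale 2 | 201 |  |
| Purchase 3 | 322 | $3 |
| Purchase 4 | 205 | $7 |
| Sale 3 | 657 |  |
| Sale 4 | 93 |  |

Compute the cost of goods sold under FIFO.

Sale 1 (313) [FIFO — oldest first]: 187 @ $8 + 126 @ $7 = $2,378
Sale 2 (201) [FIFO — oldest first]: 196 @ $7 + 5 @ $6 = $1,402
Sale 3 (657) [FIFO — oldest first]: 274 @ $6 + 322 @ $3 + 61 @ $7 = $3,037
Sale 4 (93) [FIFO — oldest first]: 93 @ $7 = $651
Total COGS = $2,378 + $1,402 + $3,037 + $651 = $7,468
Ending inventory: 51 @ $7 = $357
Check: goods available $7,825 = COGS $7,468 + ending $357

COGS = $7,468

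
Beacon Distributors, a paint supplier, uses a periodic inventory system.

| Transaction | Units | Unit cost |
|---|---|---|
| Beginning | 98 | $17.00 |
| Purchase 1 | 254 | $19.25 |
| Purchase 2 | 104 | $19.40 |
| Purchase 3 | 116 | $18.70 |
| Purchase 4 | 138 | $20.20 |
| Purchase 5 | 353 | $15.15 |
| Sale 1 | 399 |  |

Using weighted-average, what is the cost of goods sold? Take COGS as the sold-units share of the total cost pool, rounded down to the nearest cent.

COGS = $7,085.85

Sale 1, sell 399: 399/1063 × $18,877.85 → $7,085.85
Ending inventory (cost pool remaining) = $11,792.00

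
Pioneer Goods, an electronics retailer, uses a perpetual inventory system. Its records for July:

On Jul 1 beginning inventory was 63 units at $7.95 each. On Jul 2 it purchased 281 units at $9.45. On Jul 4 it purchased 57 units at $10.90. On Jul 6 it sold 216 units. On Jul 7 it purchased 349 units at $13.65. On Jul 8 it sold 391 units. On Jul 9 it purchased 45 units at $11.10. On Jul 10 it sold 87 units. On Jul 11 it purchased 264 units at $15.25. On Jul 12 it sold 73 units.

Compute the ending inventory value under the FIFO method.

Ending inventory = $4,336.80

Jul 6, 216 sold [FIFO — oldest first]: 63 @ $7.95 + 153 @ $9.45 = $1,946.70
Jul 8, 391 sold [FIFO — oldest first]: 128 @ $9.45 + 57 @ $10.90 + 206 @ $13.65 = $4,642.80
Jul 10, 87 sold [FIFO — oldest first]: 87 @ $13.65 = $1,187.55
Jul 12, 73 sold [FIFO — oldest first]: 56 @ $13.65 + 17 @ $11.10 = $953.10
Total COGS = $1,946.70 + $4,642.80 + $1,187.55 + $953.10 = $8,730.15
Ending inventory: 28 @ $11.10 + 264 @ $15.25 = $4,336.80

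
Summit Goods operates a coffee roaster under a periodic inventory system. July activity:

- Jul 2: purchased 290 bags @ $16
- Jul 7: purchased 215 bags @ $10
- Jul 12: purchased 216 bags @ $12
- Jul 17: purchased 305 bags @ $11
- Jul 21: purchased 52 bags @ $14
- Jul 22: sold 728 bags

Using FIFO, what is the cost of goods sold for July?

Jul 22, 728 sold [FIFO — oldest first]: 290 @ $16 + 215 @ $10 + 216 @ $12 + 7 @ $11 = $9,459
Ending inventory: 298 @ $11 + 52 @ $14 = $4,006

COGS = $9,459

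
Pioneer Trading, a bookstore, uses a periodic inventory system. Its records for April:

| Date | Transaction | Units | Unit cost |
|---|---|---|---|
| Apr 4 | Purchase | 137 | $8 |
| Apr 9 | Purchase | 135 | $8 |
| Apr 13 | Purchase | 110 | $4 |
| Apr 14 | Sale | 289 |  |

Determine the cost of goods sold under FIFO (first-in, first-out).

Apr 14, 289 sold [FIFO — oldest first]: 137 @ $8 + 135 @ $8 + 17 @ $4 = $2,244
Ending inventory: 93 @ $4 = $372
Check: goods available $2,616 = COGS $2,244 + ending $372

COGS = $2,244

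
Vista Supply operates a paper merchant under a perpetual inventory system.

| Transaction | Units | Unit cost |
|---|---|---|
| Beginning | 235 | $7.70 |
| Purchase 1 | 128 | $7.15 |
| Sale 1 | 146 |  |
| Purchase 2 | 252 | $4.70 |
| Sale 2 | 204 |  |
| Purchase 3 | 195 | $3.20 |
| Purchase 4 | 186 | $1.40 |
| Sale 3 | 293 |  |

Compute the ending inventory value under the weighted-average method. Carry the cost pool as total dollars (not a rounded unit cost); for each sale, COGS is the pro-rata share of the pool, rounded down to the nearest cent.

After Beginning: 235 on hand, pool $1,809.50 (≈ $7.7000 each)
After Purchase 1: 363 on hand, pool $2,724.70 (≈ $7.5061 each)
Sale 1, sell 146: 146/363 × $2,724.70 → $1,095.88
After Purchase 2: 469 on hand, pool $2,813.22 (≈ $5.9983 each)
Sale 2, sell 204: 204/469 × $2,813.22 → $1,223.66
After Purchase 3: 460 on hand, pool $2,213.56 (≈ $4.8121 each)
After Purchase 4: 646 on hand, pool $2,473.96 (≈ $3.8297 each)
Sale 3, sell 293: 293/646 × $2,473.96 → $1,122.09
Total COGS = $1,095.88 + $1,223.66 + $1,122.09 = $3,441.63
Ending inventory (cost pool remaining) = $1,351.87
Check: goods available $4,793.50 = COGS $3,441.63 + ending $1,351.87

Ending inventory = $1,351.87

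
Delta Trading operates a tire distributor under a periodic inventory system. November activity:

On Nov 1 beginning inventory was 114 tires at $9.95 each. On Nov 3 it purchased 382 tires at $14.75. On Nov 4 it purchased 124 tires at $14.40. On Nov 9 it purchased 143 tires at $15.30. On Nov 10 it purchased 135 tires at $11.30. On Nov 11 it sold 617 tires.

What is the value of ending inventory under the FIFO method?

Nov 11, 617 sold [FIFO — oldest first]: 114 @ $9.95 + 382 @ $14.75 + 121 @ $14.40 = $8,511.20
Ending inventory: 3 @ $14.40 + 143 @ $15.30 + 135 @ $11.30 = $3,756.60
Check: goods available $12,267.80 = COGS $8,511.20 + ending $3,756.60

Ending inventory = $3,756.60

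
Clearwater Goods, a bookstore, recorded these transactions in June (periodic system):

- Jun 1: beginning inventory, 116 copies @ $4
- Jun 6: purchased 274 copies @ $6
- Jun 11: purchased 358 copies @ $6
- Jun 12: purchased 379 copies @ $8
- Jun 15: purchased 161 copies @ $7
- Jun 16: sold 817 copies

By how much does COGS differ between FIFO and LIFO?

$1,013

FIFO COGS: 116 @ $4 + 274 @ $6 + 358 @ $6 + 69 @ $8 = $4,808
LIFO COGS: 161 @ $7 + 379 @ $8 + 277 @ $6 = $5,821
Difference = |$4,808 − $5,821| = $1,013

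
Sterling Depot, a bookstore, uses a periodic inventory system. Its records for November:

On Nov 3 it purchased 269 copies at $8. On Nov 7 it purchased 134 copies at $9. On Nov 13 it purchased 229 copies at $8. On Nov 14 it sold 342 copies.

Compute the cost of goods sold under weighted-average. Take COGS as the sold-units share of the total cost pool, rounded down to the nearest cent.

Nov 14, sell 342: 342/632 × $5,190.00 → $2,808.51
Ending inventory (cost pool remaining) = $2,381.49
Check: goods available $5,190.00 = COGS $2,808.51 + ending $2,381.49

COGS = $2,808.51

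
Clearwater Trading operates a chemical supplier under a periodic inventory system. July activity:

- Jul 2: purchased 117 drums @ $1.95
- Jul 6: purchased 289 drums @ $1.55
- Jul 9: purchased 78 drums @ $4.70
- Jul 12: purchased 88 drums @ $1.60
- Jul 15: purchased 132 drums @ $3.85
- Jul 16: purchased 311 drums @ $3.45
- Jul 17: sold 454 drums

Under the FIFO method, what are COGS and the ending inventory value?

COGS = $901.70; ending inventory = $1,862.95

Jul 17, 454 sold [FIFO — oldest first]: 117 @ $1.95 + 289 @ $1.55 + 48 @ $4.70 = $901.70
Ending inventory: 30 @ $4.70 + 88 @ $1.60 + 132 @ $3.85 + 311 @ $3.45 = $1,862.95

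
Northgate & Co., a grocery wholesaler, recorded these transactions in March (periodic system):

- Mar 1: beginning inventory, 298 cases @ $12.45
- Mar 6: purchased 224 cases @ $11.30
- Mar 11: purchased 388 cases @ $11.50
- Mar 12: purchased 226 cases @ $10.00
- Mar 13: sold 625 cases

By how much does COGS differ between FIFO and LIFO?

FIFO COGS: 298 @ $12.45 + 224 @ $11.30 + 103 @ $11.50 = $7,425.80
LIFO COGS: 226 @ $10.00 + 388 @ $11.50 + 11 @ $11.30 = $6,846.30
Difference = |$7,425.80 − $6,846.30| = $579.50

$579.50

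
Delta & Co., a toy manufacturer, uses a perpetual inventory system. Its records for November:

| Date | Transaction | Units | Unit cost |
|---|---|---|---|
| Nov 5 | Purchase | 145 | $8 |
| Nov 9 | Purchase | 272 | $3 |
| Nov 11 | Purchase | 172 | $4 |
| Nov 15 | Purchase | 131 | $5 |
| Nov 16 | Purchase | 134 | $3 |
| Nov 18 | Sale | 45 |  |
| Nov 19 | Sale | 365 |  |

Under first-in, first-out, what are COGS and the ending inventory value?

COGS = $1,955; ending inventory = $1,766

Nov 18, 45 sold [FIFO — oldest first]: 45 @ $8 = $360
Nov 19, 365 sold [FIFO — oldest first]: 100 @ $8 + 265 @ $3 = $1,595
Total COGS = $360 + $1,595 = $1,955
Ending inventory: 7 @ $3 + 172 @ $4 + 131 @ $5 + 134 @ $3 = $1,766
Check: goods available $3,721 = COGS $1,955 + ending $1,766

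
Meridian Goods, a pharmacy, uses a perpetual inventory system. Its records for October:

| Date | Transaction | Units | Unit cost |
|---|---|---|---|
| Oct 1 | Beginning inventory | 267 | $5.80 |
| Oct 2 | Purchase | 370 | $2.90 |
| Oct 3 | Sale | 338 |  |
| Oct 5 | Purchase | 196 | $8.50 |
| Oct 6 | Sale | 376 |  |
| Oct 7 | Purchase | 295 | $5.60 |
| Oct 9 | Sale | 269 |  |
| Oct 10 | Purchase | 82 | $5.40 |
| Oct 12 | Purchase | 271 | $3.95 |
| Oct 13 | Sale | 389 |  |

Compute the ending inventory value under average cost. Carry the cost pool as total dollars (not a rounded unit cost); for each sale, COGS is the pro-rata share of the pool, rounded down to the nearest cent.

Ending inventory = $511.24

After Oct 1: 267 on hand, pool $1,548.60 (≈ $5.8000 each)
After Oct 2: 637 on hand, pool $2,621.60 (≈ $4.1155 each)
Oct 3, sell 338: 338/637 × $2,621.60 → $1,391.05
After Oct 5: 495 on hand, pool $2,896.55 (≈ $5.8516 each)
Oct 6, sell 376: 376/495 × $2,896.55 → $2,200.20
After Oct 7: 414 on hand, pool $2,348.35 (≈ $5.6723 each)
Oct 9, sell 269: 269/414 × $2,348.35 → $1,525.86
After Oct 10: 227 on hand, pool $1,265.29 (≈ $5.5740 each)
After Oct 12: 498 on hand, pool $2,335.74 (≈ $4.6902 each)
Oct 13, sell 389: 389/498 × $2,335.74 → $1,824.50
Total COGS = $1,391.05 + $2,200.20 + $1,525.86 + $1,824.50 = $6,941.61
Ending inventory (cost pool remaining) = $511.24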